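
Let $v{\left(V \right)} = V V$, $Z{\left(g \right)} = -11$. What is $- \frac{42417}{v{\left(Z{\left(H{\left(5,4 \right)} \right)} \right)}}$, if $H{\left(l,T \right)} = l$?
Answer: $- \frac{42417}{121} \approx -350.55$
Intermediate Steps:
$v{\left(V \right)} = V^{2}$
$- \frac{42417}{v{\left(Z{\left(H{\left(5,4 \right)} \right)} \right)}} = - \frac{42417}{\left(-11\right)^{2}} = - \frac{42417}{121}$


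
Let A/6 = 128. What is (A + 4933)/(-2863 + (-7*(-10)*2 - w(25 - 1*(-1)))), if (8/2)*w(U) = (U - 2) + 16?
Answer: -5701/2733 ≈ -2.0860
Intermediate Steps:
A = 768 (A = 6*128 = 768)
w(U) = 7/2 + U/4 (w(U) = ((U - 2) + 16)/4 = ((-2 + U) + 16)/4 = (14 + U)/4 = 7/2 + U/4)
(A + 4933)/(-2863 + (-7*(-10)*2 - w(25 - 1*(-1)))) = (768 + 4933)/(-2863 + (-7*(-10)*2 - (7/2 + (25 - 1*(-1))/4))) = 5701/(-2863 + (70*2 - (7/2 + (25 + 1)/4))) = 5701/(-2863 + (140 - (7/2 + (¼)*26))) = 5701/(-2863 + (140 - (7/2 + 13/2))) = 5701/(-2863 + (140 - 1*10)) = 5701/(-2863 + (140 - 10)) = 5701/(-2863 + 130) = 5701/(-2733) = 5701*(-1/2733) = -5701/2733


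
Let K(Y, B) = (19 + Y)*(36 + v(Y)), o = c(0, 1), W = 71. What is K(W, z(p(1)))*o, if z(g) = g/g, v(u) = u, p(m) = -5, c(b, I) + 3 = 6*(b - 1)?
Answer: -86670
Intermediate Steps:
c(b, I) = -9 + 6*b (c(b, I) = -3 + 6*(b - 1) = -3 + 6*(-1 + b) = -3 + (-6 + 6*b) = -9 + 6*b)
z(g) = 1
o = -9 (o = -9 + 6*0 = -9 + 0 = -9)
K(Y, B) = (19 + Y)*(36 + Y)
K(W, z(p(1)))*o = (684 + 71² + 55*71)*(-9) = (684 + 5041 + 3905)*(-9) = 9630*(-9) = -86670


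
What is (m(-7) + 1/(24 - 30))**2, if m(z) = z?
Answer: 1849/36 ≈ 51.361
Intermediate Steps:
(m(-7) + 1/(24 - 30))**2 = (-7 + 1/(24 - 30))**2 = (-7 + 1/(-6))**2 = (-7 - 1/6)**2 = (-43/6)**2 = 1849/36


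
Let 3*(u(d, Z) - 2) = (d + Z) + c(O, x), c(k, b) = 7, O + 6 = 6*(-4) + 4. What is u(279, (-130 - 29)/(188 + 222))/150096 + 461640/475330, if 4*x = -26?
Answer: 8528392138133/8775451196640 ≈ 0.97185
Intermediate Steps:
O = -26 (O = -6 + (6*(-4) + 4) = -6 + (-24 + 4) = -6 - 20 = -26)
x = -13/2 (x = (1/4)*(-26) = -13/2 ≈ -6.5000)
u(d, Z) = 13/3 + Z/3 + d/3 (u(d, Z) = 2 + ((d + Z) + 7)/3 = 2 + ((Z + d) + 7)/3 = 2 + (7 + Z + d)/3 = 2 + (7/3 + Z/3 + d/3) = 13/3 + Z/3 + d/3)
u(279, (-130 - 29)/(188 + 222))/150096 + 461640/475330 = (13/3 + ((-130 - 29)/(188 + 222))/3 + (1/3)*279)/150096 + 461640/475330 = (13/3 + (-159/410)/3 + 93)*(1/150096) + 461640*(1/475330) = (13/3 + (-159*1/410)/3 + 93)*(1/150096) + 46164/47533 = (13/3 + (1/3)*(-159/410) + 93)*(1/150096) + 46164/47533 = (13/3 - 53/410 + 93)*(1/150096) + 46164/47533 = (119561/1230)*(1/150096) + 46164/47533 = 119561/184618080 + 46164/47533 = 8528392138133/8775451196640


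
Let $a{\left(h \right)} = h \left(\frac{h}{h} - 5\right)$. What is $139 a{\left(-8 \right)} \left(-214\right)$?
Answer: $-951872$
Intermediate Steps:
$a{\left(h \right)} = - 4 h$ ($a{\left(h \right)} = h \left(1 - 5\right) = h \left(-4\right) = - 4 h$)
$139 a{\left(-8 \right)} \left(-214\right) = 139 \left(\left(-4\right) \left(-8\right)\right) \left(-214\right) = 139 \cdot 32 \left(-214\right) = 4448 \left(-214\right) = -951872$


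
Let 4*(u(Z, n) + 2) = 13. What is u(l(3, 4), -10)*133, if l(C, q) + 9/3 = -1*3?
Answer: 665/4 ≈ 166.25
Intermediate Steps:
l(C, q) = -6 (l(C, q) = -3 - 1*3 = -3 - 3 = -6)
u(Z, n) = 5/4 (u(Z, n) = -2 + (¼)*13 = -2 + 13/4 = 5/4)
u(l(3, 4), -10)*133 = (5/4)*133 = 665/4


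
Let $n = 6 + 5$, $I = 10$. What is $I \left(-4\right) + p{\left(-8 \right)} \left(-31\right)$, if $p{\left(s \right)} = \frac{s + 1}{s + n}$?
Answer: $\frac{97}{3} \approx 32.333$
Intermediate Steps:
$n = 11$
$p{\left(s \right)} = \frac{1 + s}{11 + s}$ ($p{\left(s \right)} = \frac{s + 1}{s + 11} = \frac{1 + s}{11 + s}$)
$I \left(-4\right) + p{\left(-8 \right)} \left(-31\right) = 10 \left(-4\right) + \frac{1 - 8}{11 - 8} \left(-31\right) = -40 + \frac{1}{3} \left(-7\right) \left(-31\right) = -40 - - \frac{217}{3} = -40 + \frac{217}{3} = \frac{97}{3}$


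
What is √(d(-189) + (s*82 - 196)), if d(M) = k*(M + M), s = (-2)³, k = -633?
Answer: √238422 ≈ 488.28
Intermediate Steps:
s = -8
d(M) = -1266*M (d(M) = -633*(M + M) = -1266*M)
√(d(-189) + (s*82 - 196)) = √(-1266*(-189) + (-8*82 - 196)) = √(239274 + (-656 - 196)) = √(239274 - 852) = √238422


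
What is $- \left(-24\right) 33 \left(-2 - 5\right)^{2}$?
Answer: $38808$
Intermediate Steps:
$- \left(-24\right) 33 \left(-2 - 5\right)^{2} = - \left(-792\right) \left(-7\right)^{2} = - \left(-792\right) 49 = \left(-1\right) \left(-38808\right) = 38808$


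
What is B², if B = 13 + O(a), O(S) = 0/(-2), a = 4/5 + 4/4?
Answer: 169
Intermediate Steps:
a = 9/5 (a = 4*(⅕) + 4*(¼) = ⅘ + 1 = 9/5 ≈ 1.8000)
O(S) = 0 (O(S) = 0*(-½) = 0)
B = 13 (B = 13 + 0 = 13)
B² = 13² = 169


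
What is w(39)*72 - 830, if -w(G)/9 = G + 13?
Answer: -34526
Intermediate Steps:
w(G) = -117 - 9*G (w(G) = -9*(G + 13) = -9*(13 + G) = -117 - 9*G)
w(39)*72 - 830 = (-117 - 9*39)*72 - 830 = (-117 - 351)*72 - 830 = -468*72 - 830 = -33696 - 830 = -34526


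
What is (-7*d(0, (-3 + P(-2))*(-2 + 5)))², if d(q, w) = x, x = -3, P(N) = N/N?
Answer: 441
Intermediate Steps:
P(N) = 1
d(q, w) = -3
(-7*d(0, (-3 + P(-2))*(-2 + 5)))² = (-7*(-3))² = 21² = 441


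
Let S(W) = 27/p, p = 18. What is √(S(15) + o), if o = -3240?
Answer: I*√12954/2 ≈ 56.908*I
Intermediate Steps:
S(W) = 3/2 (S(W) = 27/18 = 27*(1/18) = 3/2)
√(S(15) + o) = √(3/2 - 3240) = √(-6477/2) = I*√12954/2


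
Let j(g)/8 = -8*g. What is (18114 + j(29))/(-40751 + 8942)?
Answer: -16258/31809 ≈ -0.51111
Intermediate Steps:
j(g) = -64*g (j(g) = 8*(-8*g) = -64*g)
(18114 + j(29))/(-40751 + 8942) = (18114 - 64*29)/(-40751 + 8942) = (18114 - 1856)/(-31809) = 16258*(-1/31809) = -16258/31809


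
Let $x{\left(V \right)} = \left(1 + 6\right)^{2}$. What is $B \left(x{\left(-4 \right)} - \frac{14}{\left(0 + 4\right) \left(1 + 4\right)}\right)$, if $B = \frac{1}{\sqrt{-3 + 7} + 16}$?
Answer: $\frac{161}{60} \approx 2.6833$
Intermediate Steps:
$x{\left(V \right)} = 49$ ($x{\left(V \right)} = 7^{2} = 49$)
$B = \frac{1}{18}$ ($B = \frac{1}{\sqrt{4} + 16} = \frac{1}{2 + 16} = \frac{1}{18} \approx 0.055556$)
$B \left(x{\left(-4 \right)} - \frac{14}{\left(0 + 4\right) \left(1 + 4\right)}\right) = \frac{49 - \frac{14}{\left(0 + 4\right) \left(1 + 4\right)}}{18} = \frac{49 - \frac{14}{4 \cdot 5}}{18} = \frac{49 - \frac{14}{20}}{18} = \frac{49 - \frac{7}{10}}{18} = \frac{1}{18} \cdot \frac{483}{10} = \frac{161}{60}$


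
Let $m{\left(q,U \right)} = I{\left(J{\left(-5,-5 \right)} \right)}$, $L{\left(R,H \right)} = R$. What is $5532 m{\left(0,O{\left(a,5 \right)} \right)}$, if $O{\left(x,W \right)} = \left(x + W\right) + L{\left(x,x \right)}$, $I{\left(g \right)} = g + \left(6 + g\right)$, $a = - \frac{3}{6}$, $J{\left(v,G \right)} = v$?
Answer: $-22128$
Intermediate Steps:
$a = - \frac{1}{2}$ ($a = \left(-3\right) \frac{1}{6} = - \frac{1}{2} \approx -0.5$)
$I{\left(g \right)} = 6 + 2 g$
$O{\left(x,W \right)} = W + 2 x$ ($O{\left(x,W \right)} = \left(x + W\right) + x = \left(W + x\right) + x = W + 2 x$)
$m{\left(q,U \right)} = -4$ ($m{\left(q,U \right)} = 6 + 2 \left(-5\right) = 6 - 10 = -4$)
$5532 m{\left(0,O{\left(a,5 \right)} \right)} = 5532 \left(-4\right) = -22128$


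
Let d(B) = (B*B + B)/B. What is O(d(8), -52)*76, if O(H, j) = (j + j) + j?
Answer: -11856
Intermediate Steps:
d(B) = (B + B²)/B (d(B) = (B² + B)/B = (B + B²)/B)
O(H, j) = 3*j (O(H, j) = 2*j + j = 3*j)
O(d(8), -52)*76 = (3*(-52))*76 = -156*76 = -11856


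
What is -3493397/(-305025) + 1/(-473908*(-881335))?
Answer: 41688373967079871/3640008928073700 ≈ 11.453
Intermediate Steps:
-3493397/(-305025) + 1/(-473908*(-881335)) = -3493397*(-1/305025) - 1/473908*(-1/881335) = 3493397/305025 + 1/417671707180 = 41688373967079871/3640008928073700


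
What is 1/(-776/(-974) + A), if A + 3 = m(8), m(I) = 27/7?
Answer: 3409/5638 ≈ 0.60465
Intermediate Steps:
m(I) = 27/7 (m(I) = 27*(1/7) = 27/7)
A = 6/7 (A = -3 + 27/7 = 6/7 ≈ 0.85714)
1/(-776/(-974) + A) = 1/(-776/(-974) + 6/7) = 1/(-776*(-1/974) + 6/7) = 1/(388/487 + 6/7) = 1/(5638/3409) = 3409/5638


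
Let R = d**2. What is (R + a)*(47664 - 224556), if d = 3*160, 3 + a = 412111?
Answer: -113654525136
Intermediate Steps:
a = 412108 (a = -3 + 412111 = 412108)
d = 480
R = 230400 (R = 480**2 = 230400)
(R + a)*(47664 - 224556) = (230400 + 412108)*(47664 - 224556) = 642508*(-176892) = -113654525136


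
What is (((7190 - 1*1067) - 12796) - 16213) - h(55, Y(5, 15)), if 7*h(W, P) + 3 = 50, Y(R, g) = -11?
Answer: -160249/7 ≈ -22893.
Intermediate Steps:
h(W, P) = 47/7 (h(W, P) = -3/7 + (⅐)*50 = -3/7 + 50/7 = 47/7)
(((7190 - 1*1067) - 12796) - 16213) - h(55, Y(5, 15)) = (((7190 - 1*1067) - 12796) - 16213) - 1*47/7 = (((7190 - 1067) - 12796) - 16213) - 47/7 = ((6123 - 12796) - 16213) - 47/7 = (-6673 - 16213) - 47/7 = -22886 - 47/7 = -160249/7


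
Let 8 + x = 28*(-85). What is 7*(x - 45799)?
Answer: -337309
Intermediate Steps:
x = -2388 (x = -8 + 28*(-85) = -8 - 2380 = -2388)
7*(x - 45799) = 7*(-2388 - 45799) = 7*(-48187) = -337309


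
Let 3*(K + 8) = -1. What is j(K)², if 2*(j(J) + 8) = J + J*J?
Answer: 41209/81 ≈ 508.75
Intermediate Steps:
K = -25/3 (K = -8 + (⅓)*(-1) = -8 - ⅓ = -25/3 ≈ -8.3333)
j(J) = -8 + J/2 + J²/2 (j(J) = -8 + (J + J*J)/2 = -8 + (J + J²)/2 = -8 + (J/2 + J²/2) = -8 + J/2 + J²/2)
j(K)² = (-8 + (½)*(-25/3) + (-25/3)²/2)² = (-8 - 25/6 + (½)*(625/9))² = (-8 - 25/6 + 625/18)² = (203/9)² = 41209/81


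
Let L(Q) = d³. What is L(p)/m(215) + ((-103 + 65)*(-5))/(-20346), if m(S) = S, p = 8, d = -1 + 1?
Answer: -95/10173 ≈ -0.0093384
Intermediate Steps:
d = 0
L(Q) = 0 (L(Q) = 0³ = 0)
L(p)/m(215) + ((-103 + 65)*(-5))/(-20346) = 0/215 + ((-103 + 65)*(-5))/(-20346) = 0*(1/215) - 38*(-5)*(-1/20346) = 0 + 190*(-1/20346) = 0 - 95/10173 = -95/10173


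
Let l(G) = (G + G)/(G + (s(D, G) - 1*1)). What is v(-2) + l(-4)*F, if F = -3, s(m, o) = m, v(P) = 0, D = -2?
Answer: -24/7 ≈ -3.4286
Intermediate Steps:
l(G) = 2*G/(-3 + G) (l(G) = (G + G)/(G + (-2 - 1*1)) = (2*G)/(G + (-2 - 1)) = (2*G)/(G - 3) = (2*G)/(-3 + G) = 2*G/(-3 + G))
v(-2) + l(-4)*F = 0 + (2*(-4)/(-3 - 4))*(-3) = 0 + (2*(-4)/(-7))*(-3) = 0 + (2*(-4)*(-⅐))*(-3) = 0 + (8/7)*(-3) = 0 - 24/7 = -24/7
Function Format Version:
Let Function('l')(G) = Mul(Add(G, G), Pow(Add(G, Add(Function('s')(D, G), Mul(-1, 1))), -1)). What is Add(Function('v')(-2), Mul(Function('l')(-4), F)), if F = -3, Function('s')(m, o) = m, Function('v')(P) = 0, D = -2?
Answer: Rational(-24, 7) ≈ -3.4286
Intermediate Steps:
Function('l')(G) = Mul(2, G, Pow(Add(-3, G), -1)) (Function('l')(G) = Mul(Add(G, G), Pow(Add(G, Add(-2, Mul(-1, 1))), -1)) = Mul(Mul(2, G), Pow(Add(G, Add(-2, -1)), -1)) = Mul(Mul(2, G), Pow(Add(G, -3), -1)) = Mul(Mul(2, G), Pow(Add(-3, G), -1)) = Mul(2, G, Pow(Add(-3, G), -1)))
Add(Function('v')(-2), Mul(Function('l')(-4), F)) = Add(0, Mul(Mul(2, -4, Pow(Add(-3, -4), -1)), -3)) = Add(0, Mul(Mul(2, -4, Pow(-7, -1)), -3)) = Add(0, Mul(Mul(2, -4, Rational(-1, 7)), -3)) = Add(0, Mul(Rational(8, 7), -3)) = Add(0, Rational(-24, 7)) = Rational(-24, 7)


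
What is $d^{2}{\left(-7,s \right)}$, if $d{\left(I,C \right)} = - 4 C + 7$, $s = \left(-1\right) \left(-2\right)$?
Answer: $1$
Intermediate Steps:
$s = 2$
$d{\left(I,C \right)} = 7 - 4 C$
$d^{2}{\left(-7,s \right)} = \left(7 - 8\right)^{2} = \left(-1\right)^{2} = 1$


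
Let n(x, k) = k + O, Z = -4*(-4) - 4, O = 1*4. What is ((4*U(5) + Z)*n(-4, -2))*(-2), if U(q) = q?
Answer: -128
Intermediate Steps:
O = 4
Z = 12 (Z = 16 - 4 = 12)
n(x, k) = 4 + k (n(x, k) = k + 4 = 4 + k)
((4*U(5) + Z)*n(-4, -2))*(-2) = ((4*5 + 12)*(4 - 2))*(-2) = ((20 + 12)*2)*(-2) = (32*2)*(-2) = 64*(-2) = -128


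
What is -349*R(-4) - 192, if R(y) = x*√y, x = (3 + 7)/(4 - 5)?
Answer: -192 + 6980*I ≈ -192.0 + 6980.0*I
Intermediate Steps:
x = -10 (x = 10/(-1) = 10*(-1) = -10)
R(y) = -10*√y
-349*R(-4) - 192 = -(-3490)*√(-4) - 192 = -(-3490)*2*I - 192 = -(-6980)*I - 192 = 6980*I - 192 = -192 + 6980*I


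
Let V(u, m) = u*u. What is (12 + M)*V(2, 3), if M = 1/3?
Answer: 148/3 ≈ 49.333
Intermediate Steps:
V(u, m) = u**2
M = 1/3 ≈ 0.33333
(12 + M)*V(2, 3) = (12 + 1/3)*2**2 = (37/3)*4 = 148/3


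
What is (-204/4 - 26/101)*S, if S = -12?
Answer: 62124/101 ≈ 615.09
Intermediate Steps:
(-204/4 - 26/101)*S = (-204/4 - 26/101)*(-12) = (-204*¼ - 26*1/101)*(-12) = (-51 - 26/101)*(-12) = -5177/101*(-12) = 62124/101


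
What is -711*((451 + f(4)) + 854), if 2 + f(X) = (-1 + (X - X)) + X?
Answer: -928566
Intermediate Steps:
f(X) = -3 + X (f(X) = -2 + ((-1 + (X - X)) + X) = -2 + ((-1 + 0) + X) = -2 + (-1 + X) = -3 + X)
-711*((451 + f(4)) + 854) = -711*((451 + (-3 + 4)) + 854) = -711*((451 + 1) + 854) = -711*(452 + 854) = -711*1306 = -928566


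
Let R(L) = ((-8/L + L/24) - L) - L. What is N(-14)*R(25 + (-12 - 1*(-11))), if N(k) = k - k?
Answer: 0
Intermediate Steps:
N(k) = 0
R(L) = -8/L - 47*L/24 (R(L) = ((-8/L + L*(1/24)) - L) - L = ((-8/L + L/24) - L) - L = (-8/L - 23*L/24) - L = -8/L - 47*L/24)
N(-14)*R(25 + (-12 - 1*(-11))) = 0*(-8/(25 + (-12 - 1*(-11))) - 47*(25 + (-12 - 1*(-11)))/24) = 0*(-8/(25 + (-12 + 11)) - 47*(25 + (-12 + 11))/24) = 0*(-8/(25 - 1) - 47*(25 - 1)/24) = 0*(-8/24 - 47/24*24) = 0*(-8*1/24 - 47) = 0*(-⅓ - 47) = 0*(-142/3) = 0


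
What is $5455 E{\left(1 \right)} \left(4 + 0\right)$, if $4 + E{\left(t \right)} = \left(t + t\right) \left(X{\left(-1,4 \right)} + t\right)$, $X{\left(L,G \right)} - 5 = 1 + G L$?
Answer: $43640$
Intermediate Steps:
$X{\left(L,G \right)} = 6 + G L$ ($X{\left(L,G \right)} = 5 + \left(1 + G L\right) = 6 + G L$)
$E{\left(t \right)} = -4 + 2 t \left(2 + t\right)$ ($E{\left(t \right)} = -4 + \left(t + t\right) \left(\left(6 + 4 \left(-1\right)\right) + t\right) = -4 + 2 t \left(\left(6 - 4\right) + t\right) = -4 + 2 t \left(2 + t\right)$)
$5455 E{\left(1 \right)} \left(4 + 0\right) = 5455 \left(-4 + 2 \cdot 1^{2} + 4 \cdot 1\right) \left(4 + 0\right) = 5455 \left(-4 + 2 \cdot 1 + 4\right) 4 = 5455 \left(-4 + 2 + 4\right) 4 = 5455 \cdot 2 \cdot 4 = 5455 \cdot 8 = 43640$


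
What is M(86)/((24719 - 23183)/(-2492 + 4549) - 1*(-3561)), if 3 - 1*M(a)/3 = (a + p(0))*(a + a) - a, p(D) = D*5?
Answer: -10081357/814057 ≈ -12.384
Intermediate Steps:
p(D) = 5*D
M(a) = 9 - 6*a² + 3*a (M(a) = 9 - 3*((a + 5*0)*(a + a) - a) = 9 - 3*((a + 0)*(2*a) - a) = 9 - 3*(a*(2*a) - a) = 9 - 3*(2*a² - a) = 9 - 3*(-a + 2*a²) = 9 + (-6*a² + 3*a) = 9 - 6*a² + 3*a)
M(86)/((24719 - 23183)/(-2492 + 4549) - 1*(-3561)) = (9 - 6*86² + 3*86)/((24719 - 23183)/(-2492 + 4549) - 1*(-3561)) = (9 - 6*7396 + 258)/(1536/2057 + 3561) = (9 - 44376 + 258)/(1536*(1/2057) + 3561) = -44109/(1536/2057 + 3561) = -44109/7326513/2057 = -44109*2057/7326513 = -10081357/814057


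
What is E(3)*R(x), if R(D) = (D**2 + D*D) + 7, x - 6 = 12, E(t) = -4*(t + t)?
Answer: -15720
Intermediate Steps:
E(t) = -8*t
x = 18 (x = 6 + 12 = 18)
R(D) = 7 + 2*D**2 (R(D) = (D**2 + D**2) + 7 = 2*D**2 + 7 = 7 + 2*D**2)
E(3)*R(x) = (-8*3)*(7 + 2*18**2) = -24*(7 + 2*324) = -24*(7 + 648) = -24*655 = -15720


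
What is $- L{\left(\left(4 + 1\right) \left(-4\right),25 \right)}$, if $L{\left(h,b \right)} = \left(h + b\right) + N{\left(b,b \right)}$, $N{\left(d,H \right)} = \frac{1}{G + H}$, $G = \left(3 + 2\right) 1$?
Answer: $- \frac{151}{30} \approx -5.0333$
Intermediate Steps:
$G = 5$ ($G = 5 \cdot 1 = 5$)
$N{\left(d,H \right)} = \frac{1}{5 + H}$
$L{\left(h,b \right)} = b + h + \frac{1}{5 + b}$ ($L{\left(h,b \right)} = \left(h + b\right) + \frac{1}{5 + b} = \left(b + h\right) + \frac{1}{5 + b} = b + h + \frac{1}{5 + b}$)
$- L{\left(\left(4 + 1\right) \left(-4\right),25 \right)} = - \frac{1 + \left(5 + 25\right) \left(25 + \left(4 + 1\right) \left(-4\right)\right)}{5 + 25} = - \frac{1 + 30 \left(25 + 5 \left(-4\right)\right)}{30} = - \frac{1 + 30 \left(25 - 20\right)}{30} = - \frac{1 + 30 \cdot 5}{30} = - \frac{1 + 150}{30} = - \frac{151}{30}$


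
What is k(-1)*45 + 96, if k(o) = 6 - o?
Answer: 411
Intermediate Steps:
k(-1)*45 + 96 = (6 - 1*(-1))*45 + 96 = (6 + 1)*45 + 96 = 7*45 + 96 = 315 + 96 = 411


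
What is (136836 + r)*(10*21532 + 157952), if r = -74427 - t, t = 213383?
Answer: -56354366928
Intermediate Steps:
r = -287810 (r = -74427 - 1*213383 = -74427 - 213383 = -287810)
(136836 + r)*(10*21532 + 157952) = (136836 - 287810)*(10*21532 + 157952) = -150974*(215320 + 157952) = -150974*373272 = -56354366928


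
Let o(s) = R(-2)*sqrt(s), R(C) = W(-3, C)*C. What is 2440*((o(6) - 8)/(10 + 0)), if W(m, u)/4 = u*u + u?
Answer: -1952 - 3904*sqrt(6) ≈ -11515.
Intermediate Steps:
W(m, u) = 4*u + 4*u**2 (W(m, u) = 4*(u*u + u) = 4*(u**2 + u) = 4*(u + u**2) = 4*u + 4*u**2)
R(C) = 4*C**2*(1 + C) (R(C) = (4*C*(1 + C))*C = 4*C**2*(1 + C))
o(s) = -16*sqrt(s) (o(s) = (4*(-2)**2*(1 - 2))*sqrt(s) = (4*4*(-1))*sqrt(s) = -16*sqrt(s))
2440*((o(6) - 8)/(10 + 0)) = 2440*((-16*sqrt(6) - 8)/(10 + 0)) = 2440*((-8 - 16*sqrt(6))/10) = 2440*((-8 - 16*sqrt(6))*(1/10)) = 2440*(-4/5 - 8*sqrt(6)/5) = -1952 - 3904*sqrt(6)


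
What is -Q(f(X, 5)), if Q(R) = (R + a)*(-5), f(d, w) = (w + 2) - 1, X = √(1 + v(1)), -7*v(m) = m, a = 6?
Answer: 60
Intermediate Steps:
v(m) = -m/7
X = √42/7 (X = √(1 - ⅐*1) = √(1 - ⅐) = √(6/7) = √42/7 ≈ 0.92582)
f(d, w) = 1 + w (f(d, w) = (2 + w) - 1 = 1 + w)
Q(R) = -30 - 5*R (Q(R) = (R + 6)*(-5) = (6 + R)*(-5) = -30 - 5*R)
-Q(f(X, 5)) = -(-30 - 5*(1 + 5)) = -(-30 - 5*6) = -(-30 - 30) = -1*(-60) = 60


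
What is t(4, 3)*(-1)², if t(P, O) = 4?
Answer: 4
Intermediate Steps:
t(4, 3)*(-1)² = 4*(-1)² = 4*1 = 4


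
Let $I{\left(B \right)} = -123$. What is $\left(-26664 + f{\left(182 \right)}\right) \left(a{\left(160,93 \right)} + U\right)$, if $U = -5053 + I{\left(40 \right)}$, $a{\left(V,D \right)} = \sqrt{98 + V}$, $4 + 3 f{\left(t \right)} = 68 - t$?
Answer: $\frac{414649360}{3} - \frac{80110 \sqrt{258}}{3} \approx 1.3779 \cdot 10^{8}$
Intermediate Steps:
$f{\left(t \right)} = \frac{64}{3} - \frac{t}{3}$ ($f{\left(t \right)} = - \frac{4}{3} + \frac{68 - t}{3} = - \frac{4}{3} - \left(- \frac{68}{3} + \frac{t}{3}\right) = \frac{64}{3} - \frac{t}{3}$)
$U = -5176$ ($U = -5053 - 123 = -5176$)
$\left(-26664 + f{\left(182 \right)}\right) \left(a{\left(160,93 \right)} + U\right) = \left(-26664 + \left(\frac{64}{3} - \frac{182}{3}\right)\right) \left(\sqrt{98 + 160} - 5176\right) = \left(-26664 + \left(\frac{64}{3} - \frac{182}{3}\right)\right) \left(\sqrt{258} - 5176\right) = \left(-26664 - \frac{118}{3}\right) \left(-5176 + \sqrt{258}\right) = - \frac{80110 \left(-5176 + \sqrt{258}\right)}{3} = \frac{414649360}{3} - \frac{80110 \sqrt{258}}{3}$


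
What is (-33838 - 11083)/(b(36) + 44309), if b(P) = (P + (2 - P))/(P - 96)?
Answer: -1347630/1329269 ≈ -1.0138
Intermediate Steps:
b(P) = 2/(-96 + P)
(-33838 - 11083)/(b(36) + 44309) = (-33838 - 11083)/(2/(-96 + 36) + 44309) = -44921/(2/(-60) + 44309) = -44921/(2*(-1/60) + 44309) = -44921/(-1/30 + 44309) = -44921/1329269/30 = -44921*30/1329269 = -1347630/1329269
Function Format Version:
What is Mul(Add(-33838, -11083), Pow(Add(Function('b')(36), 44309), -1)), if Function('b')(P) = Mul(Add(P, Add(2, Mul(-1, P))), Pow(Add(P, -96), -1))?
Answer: Rational(-1347630, 1329269) ≈ -1.0138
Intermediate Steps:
Function('b')(P) = Mul(2, Pow(Add(-96, P), -1))
Mul(Add(-33838, -11083), Pow(Add(Function('b')(36), 44309), -1)) = Mul(Add(-33838, -11083), Pow(Add(Mul(2, Pow(Add(-96, 36), -1)), 44309), -1)) = Mul(-44921, Pow(Add(Mul(2, Pow(-60, -1)), 44309), -1)) = Mul(-44921, Pow(Add(Mul(2, Rational(-1, 60)), 44309), -1)) = Mul(-44921, Pow(Add(Rational(-1, 30), 44309), -1)) = Mul(-44921, Pow(Rational(1329269, 30), -1)) = Mul(-44921, Rational(30, 1329269)) = Rational(-1347630, 1329269)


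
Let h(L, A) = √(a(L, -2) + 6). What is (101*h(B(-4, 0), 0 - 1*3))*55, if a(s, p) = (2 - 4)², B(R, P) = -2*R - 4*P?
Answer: 5555*√10 ≈ 17566.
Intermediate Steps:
B(R, P) = -4*P - 2*R
a(s, p) = 4 (a(s, p) = (-2)² = 4)
h(L, A) = √10 (h(L, A) = √(4 + 6) = √10)
(101*h(B(-4, 0), 0 - 1*3))*55 = (101*√10)*55 = 5555*√10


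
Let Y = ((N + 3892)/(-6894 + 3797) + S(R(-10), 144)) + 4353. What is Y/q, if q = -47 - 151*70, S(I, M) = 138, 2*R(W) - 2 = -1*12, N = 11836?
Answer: -13892899/32880849 ≈ -0.42252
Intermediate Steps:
R(W) = -5 (R(W) = 1 + (-1*12)/2 = 1 + (1/2)*(-12) = 1 - 6 = -5)
Y = 13892899/3097 (Y = ((11836 + 3892)/(-6894 + 3797) + 138) + 4353 = (15728/(-3097) + 138) + 4353 = (15728*(-1/3097) + 138) + 4353 = (-15728/3097 + 138) + 4353 = 411658/3097 + 4353 = 13892899/3097 ≈ 4485.9)
q = -10617 (q = -47 - 10570 = -10617)
Y/q = (13892899/3097)/(-10617) = (13892899/3097)*(-1/10617) = -13892899/32880849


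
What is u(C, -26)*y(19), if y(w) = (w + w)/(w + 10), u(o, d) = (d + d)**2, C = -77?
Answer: 102752/29 ≈ 3543.2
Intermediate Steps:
u(o, d) = 4*d**2 (u(o, d) = (2*d)**2 = 4*d**2)
y(w) = 2*w/(10 + w) (y(w) = (2*w)/(10 + w) = 2*w/(10 + w))
u(C, -26)*y(19) = (4*(-26)**2)*(2*19/(10 + 19)) = (4*676)*(2*19/29) = 2704*(2*19*(1/29)) = 2704*(38/29) = 102752/29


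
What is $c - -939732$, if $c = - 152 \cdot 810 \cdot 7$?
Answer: $77892$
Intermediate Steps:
$c = -861840$ ($c = \left(-152\right) 5670 = -861840$)
$c - -939732 = -861840 - -939732 = -861840 + 939732 = 77892$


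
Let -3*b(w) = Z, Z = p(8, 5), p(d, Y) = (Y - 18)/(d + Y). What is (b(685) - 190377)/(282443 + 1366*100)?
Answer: -571130/1257129 ≈ -0.45431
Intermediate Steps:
p(d, Y) = (-18 + Y)/(Y + d)
Z = -1 (Z = (-18 + 5)/(5 + 8) = -13/13 = (1/13)*(-13) = -1)
b(w) = ⅓ (b(w) = -⅓*(-1) = ⅓)
(b(685) - 190377)/(282443 + 1366*100) = (⅓ - 190377)/(282443 + 1366*100) = -571130/(3*(282443 + 136600)) = -571130/3/419043 = -571130/3*1/419043 = -571130/1257129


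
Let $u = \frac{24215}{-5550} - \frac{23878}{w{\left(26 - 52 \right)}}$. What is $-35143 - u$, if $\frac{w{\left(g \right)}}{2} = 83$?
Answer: $- \frac{3224070331}{92130} \approx -34995.0$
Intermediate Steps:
$w{\left(g \right)} = 166$ ($w{\left(g \right)} = 2 \cdot 83 = 166$)
$u = - \frac{13654259}{92130}$ ($u = \frac{24215}{-5550} - \frac{23878}{166} = 24215 \left(- \frac{1}{5550}\right) - \frac{11939}{83} = - \frac{4843}{1110} - \frac{11939}{83} = - \frac{13654259}{92130} \approx -148.21$)
$-35143 - u = -35143 - - \frac{13654259}{92130} = -35143 + \frac{13654259}{92130} = - \frac{3224070331}{92130}$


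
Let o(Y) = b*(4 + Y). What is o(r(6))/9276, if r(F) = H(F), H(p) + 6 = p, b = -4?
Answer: -4/2319 ≈ -0.0017249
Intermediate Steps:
H(p) = -6 + p
r(F) = -6 + F
o(Y) = -16 - 4*Y (o(Y) = -4*(4 + Y) = -16 - 4*Y)
o(r(6))/9276 = (-16 - 4*(-6 + 6))/9276 = (-16 - 4*0)*(1/9276) = (-16 + 0)*(1/9276) = -16*1/9276 = -4/2319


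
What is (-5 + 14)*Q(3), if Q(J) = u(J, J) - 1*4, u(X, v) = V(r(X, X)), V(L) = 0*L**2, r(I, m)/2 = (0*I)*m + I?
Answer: -36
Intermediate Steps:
r(I, m) = 2*I (r(I, m) = 2*((0*I)*m + I) = 2*(0*m + I) = 2*(0 + I) = 2*I)
V(L) = 0
u(X, v) = 0
Q(J) = -4 (Q(J) = 0 - 1*4 = 0 - 4 = -4)
(-5 + 14)*Q(3) = (-5 + 14)*(-4) = 9*(-4) = -36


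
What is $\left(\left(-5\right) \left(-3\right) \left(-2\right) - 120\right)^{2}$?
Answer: $22500$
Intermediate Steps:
$\left(\left(-5\right) \left(-3\right) \left(-2\right) - 120\right)^{2} = \left(15 \left(-2\right) - 120\right)^{2} = \left(-30 - 120\right)^{2} = \left(-150\right)^{2} = 22500$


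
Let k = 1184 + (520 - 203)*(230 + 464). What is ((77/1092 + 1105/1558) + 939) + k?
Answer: 26993127163/121524 ≈ 2.2212e+5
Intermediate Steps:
k = 221182 (k = 1184 + 317*694 = 1184 + 219998 = 221182)
((77/1092 + 1105/1558) + 939) + k = ((77/1092 + 1105/1558) + 939) + 221182 = ((77*(1/1092) + 1105*(1/1558)) + 939) + 221182 = ((11/156 + 1105/1558) + 939) + 221182 = (94759/121524 + 939) + 221182 = 114205795/121524 + 221182 = 26993127163/121524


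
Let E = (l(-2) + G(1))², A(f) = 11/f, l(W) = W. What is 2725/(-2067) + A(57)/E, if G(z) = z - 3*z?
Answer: -273607/209456 ≈ -1.3063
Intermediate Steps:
G(z) = -2*z
E = 16 (E = (-2 - 2*1)² = (-2 - 2)² = (-4)² = 16)
2725/(-2067) + A(57)/E = 2725/(-2067) + (11/57)/16 = 2725*(-1/2067) + (11*(1/57))*(1/16) = -2725/2067 + (11/57)*(1/16) = -2725/2067 + 11/912 = -273607/209456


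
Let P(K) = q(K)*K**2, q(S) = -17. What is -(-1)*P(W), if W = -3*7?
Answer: -7497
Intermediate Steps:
W = -21
P(K) = -17*K**2
-(-1)*P(W) = -(-1)*(-17*(-21)**2) = -(-1)*(-17*441) = -(-1)*(-7497) = -1*7497 = -7497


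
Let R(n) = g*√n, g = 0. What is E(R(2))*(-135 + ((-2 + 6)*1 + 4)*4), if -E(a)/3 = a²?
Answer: 0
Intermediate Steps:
R(n) = 0 (R(n) = 0*√n = 0)
E(a) = -3*a²
E(R(2))*(-135 + ((-2 + 6)*1 + 4)*4) = (-3*0²)*(-135 + ((-2 + 6)*1 + 4)*4) = (-3*0)*(-135 + (4*1 + 4)*4) = 0*(-135 + (4 + 4)*4) = 0*(-135 + 8*4) = 0*(-135 + 32) = 0*(-103) = 0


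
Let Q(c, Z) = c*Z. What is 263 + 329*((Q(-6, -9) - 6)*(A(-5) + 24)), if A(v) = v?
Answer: 300311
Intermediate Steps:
Q(c, Z) = Z*c
263 + 329*((Q(-6, -9) - 6)*(A(-5) + 24)) = 263 + 329*((-9*(-6) - 6)*(-5 + 24)) = 263 + 329*((54 - 6)*19) = 263 + 329*(48*19) = 263 + 329*912 = 263 + 300048 = 300311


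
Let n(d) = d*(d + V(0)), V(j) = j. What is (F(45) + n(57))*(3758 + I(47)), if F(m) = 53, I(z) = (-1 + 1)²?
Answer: 12408916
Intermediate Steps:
I(z) = 0 (I(z) = 0² = 0)
n(d) = d² (n(d) = d*(d + 0) = d*d = d²)
(F(45) + n(57))*(3758 + I(47)) = (53 + 57²)*(3758 + 0) = (53 + 3249)*3758 = 3302*3758 = 12408916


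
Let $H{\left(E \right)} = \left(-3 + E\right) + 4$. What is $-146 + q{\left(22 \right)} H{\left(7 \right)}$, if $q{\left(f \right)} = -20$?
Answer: $-306$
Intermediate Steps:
$H{\left(E \right)} = 1 + E$
$-146 + q{\left(22 \right)} H{\left(7 \right)} = -146 - 20 \left(1 + 7\right) = -146 - 160 = -306$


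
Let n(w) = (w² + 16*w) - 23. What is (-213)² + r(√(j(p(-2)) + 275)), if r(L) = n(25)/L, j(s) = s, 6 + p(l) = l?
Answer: 45369 + 334*√267/89 ≈ 45430.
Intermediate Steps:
p(l) = -6 + l
n(w) = -23 + w² + 16*w
r(L) = 1002/L (r(L) = (-23 + 25² + 16*25)/L = (-23 + 625 + 400)/L = 1002/L)
(-213)² + r(√(j(p(-2)) + 275)) = (-213)² + 1002/(√((-6 - 2) + 275)) = 45369 + 1002/(√(-8 + 275)) = 45369 + 1002/(√267) = 45369 + 1002*(√267/267) = 45369 + 334*√267/89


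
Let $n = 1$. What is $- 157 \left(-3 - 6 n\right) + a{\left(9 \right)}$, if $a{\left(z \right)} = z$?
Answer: $1422$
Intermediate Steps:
$- 157 \left(-3 - 6 n\right) + a{\left(9 \right)} = - 157 \left(-3 - 6\right) + 9 = \left(-157\right) \left(-9\right) + 9 = 1413 + 9 = 1422$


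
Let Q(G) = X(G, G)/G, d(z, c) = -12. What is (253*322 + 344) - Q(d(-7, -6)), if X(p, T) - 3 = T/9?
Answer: 2945165/36 ≈ 81810.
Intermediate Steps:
X(p, T) = 3 + T/9
Q(G) = (3 + G/9)/G
(253*322 + 344) - Q(d(-7, -6)) = (253*322 + 344) - (27 - 12)/(9*(-12)) = (81466 + 344) - (-1)*15/(9*12) = 81810 - 1*(-5/36) = 81810 + 5/36 = 2945165/36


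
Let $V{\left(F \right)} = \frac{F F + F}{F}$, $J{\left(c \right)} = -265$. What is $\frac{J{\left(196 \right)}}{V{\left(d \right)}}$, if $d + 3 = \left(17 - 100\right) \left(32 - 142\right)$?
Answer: $- \frac{265}{9128} \approx -0.029032$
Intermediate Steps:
$d = 9127$ ($d = -3 + \left(17 - 100\right) \left(32 - 142\right) = -3 - -9130 = -3 + 9130 = 9127$)
$V{\left(F \right)} = \frac{F + F^{2}}{F}$ ($V{\left(F \right)} = \frac{F^{2} + F}{F} = \frac{F + F^{2}}{F}$)
$\frac{J{\left(196 \right)}}{V{\left(d \right)}} = - \frac{265}{1 + 9127} = - \frac{265}{9128}$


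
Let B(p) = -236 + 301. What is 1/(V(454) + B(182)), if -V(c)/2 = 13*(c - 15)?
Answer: -1/11349 ≈ -8.8113e-5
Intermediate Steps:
B(p) = 65
V(c) = 390 - 26*c (V(c) = -26*(c - 15) = -26*(-15 + c) = -2*(-195 + 13*c) = 390 - 26*c)
1/(V(454) + B(182)) = 1/((390 - 26*454) + 65) = 1/((390 - 11804) + 65) = 1/(-11414 + 65) = 1/(-11349) = -1/11349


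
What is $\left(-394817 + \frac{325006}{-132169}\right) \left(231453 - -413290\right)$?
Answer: $- \frac{33644555032433697}{132169} \approx -2.5456 \cdot 10^{11}$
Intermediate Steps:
$\left(-394817 + \frac{325006}{-132169}\right) \left(231453 - -413290\right) = \left(-394817 + 325006 \left(- \frac{1}{132169}\right)\right) \left(231453 + 413290\right) = \left(-394817 - \frac{325006}{132169}\right) 644743 = \left(- \frac{52182893079}{132169}\right) 644743 = - \frac{33644555032433697}{132169}$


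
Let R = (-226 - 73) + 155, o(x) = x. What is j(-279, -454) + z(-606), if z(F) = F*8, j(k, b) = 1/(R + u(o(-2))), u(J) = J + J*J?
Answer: -688417/142 ≈ -4848.0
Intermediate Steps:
u(J) = J + J²
R = -144 (R = -299 + 155 = -144)
j(k, b) = -1/142 (j(k, b) = 1/(-144 - 2*(1 - 2)) = 1/(-144 - 2*(-1)) = 1/(-144 + 2) = 1/(-142) = -1/142)
z(F) = 8*F
j(-279, -454) + z(-606) = -1/142 + 8*(-606) = -1/142 - 4848 = -688417/142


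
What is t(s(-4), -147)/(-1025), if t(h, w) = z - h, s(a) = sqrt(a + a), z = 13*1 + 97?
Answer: -22/205 + 2*I*sqrt(2)/1025 ≈ -0.10732 + 0.0027594*I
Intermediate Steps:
z = 110 (z = 13 + 97 = 110)
s(a) = sqrt(2)*sqrt(a) (s(a) = sqrt(2*a) = sqrt(2)*sqrt(a))
t(h, w) = 110 - h
t(s(-4), -147)/(-1025) = (110 - sqrt(2)*sqrt(-4))/(-1025) = (110 - sqrt(2)*2*I)*(-1/1025) = (110 - 2*I*sqrt(2))*(-1/1025) = -22/205 + 2*I*sqrt(2)/1025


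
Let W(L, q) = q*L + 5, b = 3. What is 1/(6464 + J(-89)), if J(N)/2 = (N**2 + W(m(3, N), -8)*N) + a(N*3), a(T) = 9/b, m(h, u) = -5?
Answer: 1/14302 ≈ 6.9920e-5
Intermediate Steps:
W(L, q) = 5 + L*q (W(L, q) = L*q + 5 = 5 + L*q)
a(T) = 3 (a(T) = 9/3 = 9*(1/3) = 3)
J(N) = 6 + 2*N**2 + 90*N (J(N) = 2*((N**2 + (5 - 5*(-8))*N) + 3) = 2*((N**2 + (5 + 40)*N) + 3) = 2*((N**2 + 45*N) + 3) = 2*(3 + N**2 + 45*N) = 6 + 2*N**2 + 90*N)
1/(6464 + J(-89)) = 1/(6464 + (6 + 2*(-89)**2 + 90*(-89))) = 1/(6464 + (6 + 2*7921 - 8010)) = 1/(6464 + (6 + 15842 - 8010)) = 1/(6464 + 7838) = 1/14302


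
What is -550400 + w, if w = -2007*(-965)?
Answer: 1386355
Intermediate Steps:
w = 1936755
-550400 + w = -550400 + 1936755 = 1386355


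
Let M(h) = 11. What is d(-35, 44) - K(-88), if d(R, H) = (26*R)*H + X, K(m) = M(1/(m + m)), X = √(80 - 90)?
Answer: -40051 + I*√10 ≈ -40051.0 + 3.1623*I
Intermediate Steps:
X = I*√10 (X = √(-10) = I*√10 ≈ 3.1623*I)
K(m) = 11
d(R, H) = I*√10 + 26*H*R (d(R, H) = (26*R)*H + I*√10 = 26*H*R + I*√10 = I*√10 + 26*H*R)
d(-35, 44) - K(-88) = (I*√10 + 26*44*(-35)) - 1*11 = (I*√10 - 40040) - 11 = (-40040 + I*√10) - 11 = -40051 + I*√10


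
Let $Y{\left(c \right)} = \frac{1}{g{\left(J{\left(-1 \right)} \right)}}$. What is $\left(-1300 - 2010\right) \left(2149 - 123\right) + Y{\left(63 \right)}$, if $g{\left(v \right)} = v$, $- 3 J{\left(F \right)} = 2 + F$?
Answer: $-6706063$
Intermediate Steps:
$J{\left(F \right)} = - \frac{2}{3} - \frac{F}{3}$ ($J{\left(F \right)} = - \frac{2 + F}{3} = - \frac{2}{3} - \frac{F}{3}$)
$Y{\left(c \right)} = -3$ ($Y{\left(c \right)} = \frac{1}{- \frac{2}{3} - - \frac{1}{3}} = \frac{1}{- \frac{2}{3} + \frac{1}{3}} = \frac{1}{- \frac{1}{3}} = -3$)
$\left(-1300 - 2010\right) \left(2149 - 123\right) + Y{\left(63 \right)} = \left(-1300 - 2010\right) \left(2149 - 123\right) - 3 = \left(-3310\right) 2026 - 3 = -6706060 - 3 = -6706063$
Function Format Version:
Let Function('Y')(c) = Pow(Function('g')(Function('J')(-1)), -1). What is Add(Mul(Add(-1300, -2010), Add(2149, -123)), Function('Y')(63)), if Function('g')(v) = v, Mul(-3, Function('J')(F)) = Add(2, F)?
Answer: -6706063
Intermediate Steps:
Function('J')(F) = Add(Rational(-2, 3), Mul(Rational(-1, 3), F)) (Function('J')(F) = Mul(Rational(-1, 3), Add(2, F)) = Add(Rational(-2, 3), Mul(Rational(-1, 3), F)))
Function('Y')(c) = -3 (Function('Y')(c) = Pow(Add(Rational(-2, 3), Mul(Rational(-1, 3), -1)), -1) = Pow(Add(Rational(-2, 3), Rational(1, 3)), -1) = Pow(Rational(-1, 3), -1) = -3)
Add(Mul(Add(-1300, -2010), Add(2149, -123)), Function('Y')(63)) = Add(Mul(Add(-1300, -2010), Add(2149, -123)), -3) = Add(Mul(-3310, 2026), -3) = Add(-6706060, -3) = -6706063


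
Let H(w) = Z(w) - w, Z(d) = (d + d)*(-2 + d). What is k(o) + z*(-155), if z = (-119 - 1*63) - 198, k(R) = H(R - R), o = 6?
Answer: 58900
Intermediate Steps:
Z(d) = 2*d*(-2 + d) (Z(d) = (2*d)*(-2 + d) = 2*d*(-2 + d))
H(w) = -w + 2*w*(-2 + w) (H(w) = 2*w*(-2 + w) - w = -w + 2*w*(-2 + w))
k(R) = 0 (k(R) = (R - R)*(-5 + 2*(R - R)) = 0*(-5 + 2*0) = 0*(-5 + 0) = 0*(-5) = 0)
z = -380 (z = (-119 - 63) - 198 = -182 - 198 = -380)
k(o) + z*(-155) = 0 - 380*(-155) = 0 + 58900 = 58900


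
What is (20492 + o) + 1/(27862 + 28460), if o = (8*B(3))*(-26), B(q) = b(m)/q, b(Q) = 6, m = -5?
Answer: 1130720473/56322 ≈ 20076.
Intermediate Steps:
B(q) = 6/q
o = -416 (o = (8*(6/3))*(-26) = (8*(6*(1/3)))*(-26) = (8*2)*(-26) = 16*(-26) = -416)
(20492 + o) + 1/(27862 + 28460) = (20492 - 416) + 1/(27862 + 28460) = 20076 + 1/56322 = 1130720473/56322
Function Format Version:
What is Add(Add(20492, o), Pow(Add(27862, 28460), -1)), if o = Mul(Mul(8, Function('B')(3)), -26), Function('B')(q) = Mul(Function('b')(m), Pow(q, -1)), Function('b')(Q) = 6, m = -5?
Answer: Rational(1130720473, 56322) ≈ 20076.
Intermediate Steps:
Function('B')(q) = Mul(6, Pow(q, -1))
o = -416 (o = Mul(Mul(8, Mul(6, Pow(3, -1))), -26) = Mul(Mul(8, Mul(6, Rational(1, 3))), -26) = Mul(Mul(8, 2), -26) = Mul(16, -26) = -416)
Add(Add(20492, o), Pow(Add(27862, 28460), -1)) = Add(Add(20492, -416), Pow(Add(27862, 28460), -1)) = Add(20076, Pow(56322, -1)) = Add(20076, Rational(1, 56322)) = Rational(1130720473, 56322)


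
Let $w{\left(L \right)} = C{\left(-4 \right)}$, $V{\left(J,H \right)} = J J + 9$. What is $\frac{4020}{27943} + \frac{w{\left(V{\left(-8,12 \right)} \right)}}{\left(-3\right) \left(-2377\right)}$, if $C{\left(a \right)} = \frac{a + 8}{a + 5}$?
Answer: $\frac{28778392}{199261533} \approx 0.14443$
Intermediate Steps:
$V{\left(J,H \right)} = 9 + J^{2}$ ($V{\left(J,H \right)} = J^{2} + 9 = 9 + J^{2}$)
$C{\left(a \right)} = \frac{8 + a}{5 + a}$
$w{\left(L \right)} = 4$ ($w{\left(L \right)} = \frac{8 - 4}{5 - 4} = 1^{-1} \cdot 4 = 1 \cdot 4 = 4$)
$\frac{4020}{27943} + \frac{w{\left(V{\left(-8,12 \right)} \right)}}{\left(-3\right) \left(-2377\right)} = \frac{4020}{27943} + \frac{4}{\left(-3\right) \left(-2377\right)} = 4020 \cdot \frac{1}{27943} + \frac{4}{7131} = \frac{4020}{27943} + 4 \cdot \frac{1}{7131} = \frac{4020}{27943} + \frac{4}{7131} = \frac{28778392}{199261533}$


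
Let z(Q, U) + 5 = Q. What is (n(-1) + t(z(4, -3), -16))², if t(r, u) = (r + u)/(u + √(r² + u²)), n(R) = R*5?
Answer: 151002 + 9418*√257 ≈ 3.0198e+5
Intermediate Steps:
z(Q, U) = -5 + Q
n(R) = 5*R
t(r, u) = (r + u)/(u + √(r² + u²))
(n(-1) + t(z(4, -3), -16))² = (5*(-1) + ((-5 + 4) - 16)/(-16 + √((-5 + 4)² + (-16)²)))² = (-5 + (-1 - 16)/(-16 + √((-1)² + 256)))² = (-5 - 17/(-16 + √(1 + 256)))² = (-5 - 17/(-16 + √257))²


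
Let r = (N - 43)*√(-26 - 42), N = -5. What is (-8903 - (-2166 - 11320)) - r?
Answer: 4583 + 96*I*√17 ≈ 4583.0 + 395.82*I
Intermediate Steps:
r = -96*I*√17 (r = (-5 - 43)*√(-26 - 42) = -96*I*√17 ≈ -395.82*I)
(-8903 - (-2166 - 11320)) - r = (-8903 - (-2166 - 11320)) - (-96)*I*√17 = (-8903 - 1*(-13486)) + 96*I*√17 = (-8903 + 13486) + 96*I*√17 = 4583 + 96*I*√17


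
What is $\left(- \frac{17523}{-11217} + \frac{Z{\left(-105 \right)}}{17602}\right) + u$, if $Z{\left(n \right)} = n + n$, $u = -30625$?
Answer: $- \frac{1007723992829}{32906939} \approx -30623.0$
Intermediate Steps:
$Z{\left(n \right)} = 2 n$
$\left(- \frac{17523}{-11217} + \frac{Z{\left(-105 \right)}}{17602}\right) + u = \left(- \frac{17523}{-11217} + \frac{2 \left(-105\right)}{17602}\right) - 30625 = \left(\left(-17523\right) \left(- \frac{1}{11217}\right) - \frac{105}{8801}\right) - 30625 = \left(\frac{5841}{3739} - \frac{105}{8801}\right) - 30625 = \frac{51014046}{32906939} - 30625 = - \frac{1007723992829}{32906939}$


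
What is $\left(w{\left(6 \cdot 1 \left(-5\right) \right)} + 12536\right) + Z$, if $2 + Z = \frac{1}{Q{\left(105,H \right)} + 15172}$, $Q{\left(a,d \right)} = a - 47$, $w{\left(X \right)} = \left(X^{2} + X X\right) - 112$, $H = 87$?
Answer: $\frac{216601061}{15230} \approx 14222.0$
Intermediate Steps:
$w{\left(X \right)} = -112 + 2 X^{2}$ ($w{\left(X \right)} = \left(X^{2} + X^{2}\right) - 112 = 2 X^{2} - 112 = -112 + 2 X^{2}$)
$Q{\left(a,d \right)} = -47 + a$ ($Q{\left(a,d \right)} = a - 47 = -47 + a$)
$Z = - \frac{30459}{15230}$ ($Z = -2 + \frac{1}{\left(-47 + 105\right) + 15172} = -2 + \frac{1}{58 + 15172} = -2 + \frac{1}{15230} = - \frac{30459}{15230} \approx -1.9999$)
$\left(w{\left(6 \cdot 1 \left(-5\right) \right)} + 12536\right) + Z = \left(\left(-112 + 2 \left(6 \cdot 1 \left(-5\right)\right)^{2}\right) + 12536\right) - \frac{30459}{15230} = \left(\left(-112 + 2 \left(6 \left(-5\right)\right)^{2}\right) + 12536\right) - \frac{30459}{15230} = \left(\left(-112 + 2 \left(-30\right)^{2}\right) + 12536\right) - \frac{30459}{15230} = \left(\left(-112 + 2 \cdot 900\right) + 12536\right) - \frac{30459}{15230} = \left(\left(-112 + 1800\right) + 12536\right) - \frac{30459}{15230} = \left(1688 + 12536\right) - \frac{30459}{15230} = 14224 - \frac{30459}{15230} = \frac{216601061}{15230}$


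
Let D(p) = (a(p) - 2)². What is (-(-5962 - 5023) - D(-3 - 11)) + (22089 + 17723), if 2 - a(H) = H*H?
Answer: 12381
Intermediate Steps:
a(H) = 2 - H² (a(H) = 2 - H*H = 2 - H²)
D(p) = p⁴ (D(p) = ((2 - p²) - 2)² = (-p²)² = p⁴)
(-(-5962 - 5023) - D(-3 - 11)) + (22089 + 17723) = (-(-5962 - 5023) - (-3 - 11)⁴) + (22089 + 17723) = (-1*(-10985) - 1*(-14)⁴) + 39812 = (10985 - 1*38416) + 39812 = (10985 - 38416) + 39812 = -27431 + 39812 = 12381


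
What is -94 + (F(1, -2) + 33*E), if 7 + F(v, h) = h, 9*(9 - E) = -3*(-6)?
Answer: 128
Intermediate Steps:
E = 7 (E = 9 - (-1)*(-6)/3 = 9 - ⅑*18 = 9 - 2 = 7)
F(v, h) = -7 + h
-94 + (F(1, -2) + 33*E) = -94 + ((-7 - 2) + 33*7) = -94 + (-9 + 231) = -94 + 222 = 128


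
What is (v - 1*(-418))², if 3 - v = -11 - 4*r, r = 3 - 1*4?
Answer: 183184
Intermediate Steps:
r = -1 (r = 3 - 4 = -1)
v = 10 (v = 3 - (-11 - 4*(-1)) = 3 - (-11 + 4) = 3 - 1*(-7) = 3 + 7 = 10)
(v - 1*(-418))² = (10 - 1*(-418))² = (10 + 418)² = 428² = 183184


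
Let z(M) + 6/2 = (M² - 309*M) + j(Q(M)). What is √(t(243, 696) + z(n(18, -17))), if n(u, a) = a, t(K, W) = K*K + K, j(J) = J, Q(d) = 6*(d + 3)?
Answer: √64747 ≈ 254.45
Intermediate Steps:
Q(d) = 18 + 6*d (Q(d) = 6*(3 + d) = 18 + 6*d)
t(K, W) = K + K² (t(K, W) = K² + K = K + K²)
z(M) = 15 + M² - 303*M (z(M) = -3 + ((M² - 309*M) + (18 + 6*M)) = -3 + (18 + M² - 303*M) = 15 + M² - 303*M)
√(t(243, 696) + z(n(18, -17))) = √(243*(1 + 243) + (15 + (-17)² - 303*(-17))) = √(243*244 + (15 + 289 + 5151)) = √(59292 + 5455) = √64747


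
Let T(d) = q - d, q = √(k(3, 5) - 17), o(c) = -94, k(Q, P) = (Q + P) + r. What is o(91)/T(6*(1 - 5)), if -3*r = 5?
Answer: -423/110 + 47*I*√6/220 ≈ -3.8455 + 0.5233*I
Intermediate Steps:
r = -5/3 (r = -⅓*5 = -5/3 ≈ -1.6667)
k(Q, P) = -5/3 + P + Q (k(Q, P) = (Q + P) - 5/3 = (P + Q) - 5/3 = -5/3 + P + Q)
q = 4*I*√6/3 (q = √((-5/3 + 5 + 3) - 17) = √(19/3 - 17) = √(-32/3) = 4*I*√6/3 ≈ 3.266*I)
T(d) = -d + 4*I*√6/3 (T(d) = 4*I*√6/3 - d = -d + 4*I*√6/3)
o(91)/T(6*(1 - 5)) = -94/(-6*(1 - 5) + 4*I*√6/3) = -94/(-6*(-4) + 4*I*√6/3) = -94/(-1*(-24) + 4*I*√6/3) = -94/(24 + 4*I*√6/3)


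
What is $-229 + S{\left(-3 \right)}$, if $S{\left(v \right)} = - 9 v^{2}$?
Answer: $-310$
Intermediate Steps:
$-229 + S{\left(-3 \right)} = -229 - 9 \left(-3\right)^{2} = -229 - 81 = -310$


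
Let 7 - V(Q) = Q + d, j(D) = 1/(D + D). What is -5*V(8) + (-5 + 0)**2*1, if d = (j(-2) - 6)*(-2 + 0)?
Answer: 185/2 ≈ 92.500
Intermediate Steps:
j(D) = 1/(2*D)
d = 25/2 (d = ((1/2)/(-2) - 6)*(-2 + 0) = ((1/2)*(-1/2) - 6)*(-2) = (-1/4 - 6)*(-2) = -25/4*(-2) = 25/2 ≈ 12.500)
V(Q) = -11/2 - Q (V(Q) = 7 - (Q + 25/2) = 7 - (25/2 + Q) = 7 + (-25/2 - Q) = -11/2 - Q)
-5*V(8) + (-5 + 0)**2*1 = -5*(-11/2 - 1*8) + (-5 + 0)**2*1 = -5*(-11/2 - 8) + (-5)**2*1 = -5*(-27/2) + 25*1 = 135/2 + 25 = 185/2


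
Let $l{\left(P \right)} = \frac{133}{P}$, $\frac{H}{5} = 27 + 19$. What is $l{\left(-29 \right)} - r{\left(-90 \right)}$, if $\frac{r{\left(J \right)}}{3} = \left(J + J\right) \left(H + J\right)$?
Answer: $\frac{2192267}{29} \approx 75595.0$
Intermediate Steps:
$H = 230$ ($H = 5 \left(27 + 19\right) = 5 \cdot 46 = 230$)
$r{\left(J \right)} = 6 J \left(230 + J\right)$ ($r{\left(J \right)} = 3 \left(J + J\right) \left(230 + J\right) = 3 \cdot 2 J \left(230 + J\right) = 6 J \left(230 + J\right)$)
$l{\left(-29 \right)} - r{\left(-90 \right)} = \frac{133}{-29} - 6 \left(-90\right) \left(230 - 90\right) = 133 \left(- \frac{1}{29}\right) - 6 \left(-90\right) 140 = - \frac{133}{29} - -75600 = - \frac{133}{29} + 75600 = \frac{2192267}{29}$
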